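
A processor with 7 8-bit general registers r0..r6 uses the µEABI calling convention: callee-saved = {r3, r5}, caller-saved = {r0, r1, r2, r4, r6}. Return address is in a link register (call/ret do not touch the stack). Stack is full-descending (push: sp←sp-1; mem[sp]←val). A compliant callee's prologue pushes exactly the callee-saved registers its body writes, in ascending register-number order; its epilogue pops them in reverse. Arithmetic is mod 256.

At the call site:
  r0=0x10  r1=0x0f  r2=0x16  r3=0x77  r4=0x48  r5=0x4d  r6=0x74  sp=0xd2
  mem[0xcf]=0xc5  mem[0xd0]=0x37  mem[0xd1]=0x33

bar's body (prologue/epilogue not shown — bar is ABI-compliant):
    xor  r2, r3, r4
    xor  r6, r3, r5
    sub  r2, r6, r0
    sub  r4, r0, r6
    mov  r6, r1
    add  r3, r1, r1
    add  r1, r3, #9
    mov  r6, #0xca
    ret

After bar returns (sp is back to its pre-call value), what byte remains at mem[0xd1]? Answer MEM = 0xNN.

prologue: push r3 -> mem[0xd1]=0x77, sp=0xd1
body[0] xor  r2, r3, r4 -> r2=0x3f
body[1] xor  r6, r3, r5 -> r6=0x3a
body[2] sub  r2, r6, r0 -> r2=0x2a
body[3] sub  r4, r0, r6 -> r4=0xd6
body[4] mov  r6, r1 -> r6=0x0f
body[5] add  r3, r1, r1 -> r3=0x1e
body[6] add  r1, r3, #9 -> r1=0x27
body[7] mov  r6, #0xca -> r6=0xca
epilogue: pop r3=0x77, sp=0xd2
prologue pushed ['r3'] at ['0xd1']

MEM = 0x77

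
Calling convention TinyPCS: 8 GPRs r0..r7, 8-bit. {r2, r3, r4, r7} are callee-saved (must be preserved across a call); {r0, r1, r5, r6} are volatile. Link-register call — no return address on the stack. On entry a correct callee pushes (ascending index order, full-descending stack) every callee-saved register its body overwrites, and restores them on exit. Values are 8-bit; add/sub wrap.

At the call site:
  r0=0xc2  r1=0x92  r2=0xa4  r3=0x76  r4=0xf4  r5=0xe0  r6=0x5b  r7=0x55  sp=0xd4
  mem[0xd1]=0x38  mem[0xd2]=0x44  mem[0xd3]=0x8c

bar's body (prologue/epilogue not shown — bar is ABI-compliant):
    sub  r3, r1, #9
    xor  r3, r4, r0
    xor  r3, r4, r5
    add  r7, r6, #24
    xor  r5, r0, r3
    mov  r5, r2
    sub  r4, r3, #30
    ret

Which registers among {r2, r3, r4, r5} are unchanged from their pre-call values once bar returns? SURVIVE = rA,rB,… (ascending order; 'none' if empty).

prologue: push r3 → mem[0xd3]=0x76, sp=0xd3
prologue: push r4 → mem[0xd2]=0xf4, sp=0xd2
prologue: push r7 → mem[0xd1]=0x55, sp=0xd1
body[0] sub  r3, r1, #9 → r3=0x89
body[1] xor  r3, r4, r0 → r3=0x36
body[2] xor  r3, r4, r5 → r3=0x14
body[3] add  r7, r6, #24 → r7=0x73
body[4] xor  r5, r0, r3 → r5=0xd6
body[5] mov  r5, r2 → r5=0xa4
body[6] sub  r4, r3, #30 → r4=0xf6
epilogue: pop r7=0x55, sp=0xd2
epilogue: pop r4=0xf4, sp=0xd3
epilogue: pop r3=0x76, sp=0xd4
r2: callee-saved, written=False
r3: callee-saved, written=True
r4: callee-saved, written=True
r5: caller-saved, written=True

SURVIVE = r2,r3,r4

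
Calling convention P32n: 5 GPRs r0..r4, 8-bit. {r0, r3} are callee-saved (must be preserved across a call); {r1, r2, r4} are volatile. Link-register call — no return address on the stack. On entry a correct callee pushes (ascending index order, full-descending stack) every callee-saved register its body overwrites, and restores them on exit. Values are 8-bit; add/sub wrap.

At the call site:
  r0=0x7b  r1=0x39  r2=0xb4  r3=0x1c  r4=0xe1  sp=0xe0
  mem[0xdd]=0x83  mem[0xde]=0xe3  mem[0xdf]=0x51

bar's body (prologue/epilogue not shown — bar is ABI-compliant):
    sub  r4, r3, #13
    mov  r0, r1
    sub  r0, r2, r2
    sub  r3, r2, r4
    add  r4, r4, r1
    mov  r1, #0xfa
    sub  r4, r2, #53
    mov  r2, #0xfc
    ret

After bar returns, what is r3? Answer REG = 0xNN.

prologue: push r0 → mem[0xdf]=0x7b, sp=0xdf
prologue: push r3 → mem[0xde]=0x1c, sp=0xde
body[0] sub  r4, r3, #13 → r4=0x0f
body[1] mov  r0, r1 → r0=0x39
body[2] sub  r0, r2, r2 → r0=0x00
body[3] sub  r3, r2, r4 → r3=0xa5
body[4] add  r4, r4, r1 → r4=0x48
body[5] mov  r1, #0xfa → r1=0xfa
body[6] sub  r4, r2, #53 → r4=0x7f
body[7] mov  r2, #0xfc → r2=0xfc
epilogue: pop r3=0x1c, sp=0xdf
epilogue: pop r0=0x7b, sp=0xe0
r3 is callee-saved → restored

REG = 0x1c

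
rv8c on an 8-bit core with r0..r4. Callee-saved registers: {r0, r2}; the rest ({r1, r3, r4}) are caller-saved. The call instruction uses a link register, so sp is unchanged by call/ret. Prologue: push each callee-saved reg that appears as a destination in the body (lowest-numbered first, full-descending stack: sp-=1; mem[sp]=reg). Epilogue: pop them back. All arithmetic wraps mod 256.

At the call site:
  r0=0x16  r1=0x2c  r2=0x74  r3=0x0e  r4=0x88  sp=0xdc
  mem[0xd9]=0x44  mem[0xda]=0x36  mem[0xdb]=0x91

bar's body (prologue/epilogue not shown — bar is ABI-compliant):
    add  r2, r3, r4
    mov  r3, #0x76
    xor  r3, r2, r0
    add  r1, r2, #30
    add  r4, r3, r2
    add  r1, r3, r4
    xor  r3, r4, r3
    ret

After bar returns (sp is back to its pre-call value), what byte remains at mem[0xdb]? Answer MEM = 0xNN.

prologue: push r2 → mem[0xdb]=0x74, sp=0xdb
body[0] add  r2, r3, r4 → r2=0x96
body[1] mov  r3, #0x76 → r3=0x76
body[2] xor  r3, r2, r0 → r3=0x80
body[3] add  r1, r2, #30 → r1=0xb4
body[4] add  r4, r3, r2 → r4=0x16
body[5] add  r1, r3, r4 → r1=0x96
body[6] xor  r3, r4, r3 → r3=0x96
epilogue: pop r2=0x74, sp=0xdc
prologue pushed ['r2'] at ['0xdb']

MEM = 0x74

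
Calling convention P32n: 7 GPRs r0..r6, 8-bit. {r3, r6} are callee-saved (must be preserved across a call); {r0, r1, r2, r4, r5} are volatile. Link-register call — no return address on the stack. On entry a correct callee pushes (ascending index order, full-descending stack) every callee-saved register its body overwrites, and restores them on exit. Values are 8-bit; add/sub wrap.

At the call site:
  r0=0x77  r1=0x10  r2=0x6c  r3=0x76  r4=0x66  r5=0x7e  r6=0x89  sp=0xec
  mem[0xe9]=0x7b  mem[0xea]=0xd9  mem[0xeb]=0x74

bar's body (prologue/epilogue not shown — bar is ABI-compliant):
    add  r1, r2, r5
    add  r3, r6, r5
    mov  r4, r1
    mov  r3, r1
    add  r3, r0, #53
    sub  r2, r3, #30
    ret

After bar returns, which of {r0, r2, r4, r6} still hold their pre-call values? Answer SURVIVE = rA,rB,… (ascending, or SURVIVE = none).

prologue: push r3 -> mem[0xeb]=0x76, sp=0xeb
body[0] add  r1, r2, r5 -> r1=0xea
body[1] add  r3, r6, r5 -> r3=0x07
body[2] mov  r4, r1 -> r4=0xea
body[3] mov  r3, r1 -> r3=0xea
body[4] add  r3, r0, #53 -> r3=0xac
body[5] sub  r2, r3, #30 -> r2=0x8e
epilogue: pop r3=0x76, sp=0xec
r0: caller-saved, written=False
r2: caller-saved, written=True
r4: caller-saved, written=True
r6: callee-saved, written=False

SURVIVE = r0,r6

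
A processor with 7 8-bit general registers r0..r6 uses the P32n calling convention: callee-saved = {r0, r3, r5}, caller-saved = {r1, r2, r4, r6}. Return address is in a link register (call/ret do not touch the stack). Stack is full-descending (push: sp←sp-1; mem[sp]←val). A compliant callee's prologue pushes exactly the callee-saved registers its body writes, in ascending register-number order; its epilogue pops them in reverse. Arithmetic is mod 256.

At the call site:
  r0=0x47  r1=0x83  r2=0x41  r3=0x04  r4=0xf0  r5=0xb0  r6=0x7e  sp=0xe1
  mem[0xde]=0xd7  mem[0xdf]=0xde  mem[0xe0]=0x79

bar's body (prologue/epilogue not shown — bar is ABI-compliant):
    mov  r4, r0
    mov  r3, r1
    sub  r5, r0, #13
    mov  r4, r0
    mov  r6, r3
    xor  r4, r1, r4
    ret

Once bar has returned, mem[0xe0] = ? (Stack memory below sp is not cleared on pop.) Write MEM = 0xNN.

prologue: push r3 → mem[0xe0]=0x04, sp=0xe0
prologue: push r5 → mem[0xdf]=0xb0, sp=0xdf
body[0] mov  r4, r0 → r4=0x47
body[1] mov  r3, r1 → r3=0x83
body[2] sub  r5, r0, #13 → r5=0x3a
body[3] mov  r4, r0 → r4=0x47
body[4] mov  r6, r3 → r6=0x83
body[5] xor  r4, r1, r4 → r4=0xc4
epilogue: pop r5=0xb0, sp=0xe0
epilogue: pop r3=0x04, sp=0xe1
prologue pushed ['r3', 'r5'] at ['0xe0', '0xdf']

MEM = 0x04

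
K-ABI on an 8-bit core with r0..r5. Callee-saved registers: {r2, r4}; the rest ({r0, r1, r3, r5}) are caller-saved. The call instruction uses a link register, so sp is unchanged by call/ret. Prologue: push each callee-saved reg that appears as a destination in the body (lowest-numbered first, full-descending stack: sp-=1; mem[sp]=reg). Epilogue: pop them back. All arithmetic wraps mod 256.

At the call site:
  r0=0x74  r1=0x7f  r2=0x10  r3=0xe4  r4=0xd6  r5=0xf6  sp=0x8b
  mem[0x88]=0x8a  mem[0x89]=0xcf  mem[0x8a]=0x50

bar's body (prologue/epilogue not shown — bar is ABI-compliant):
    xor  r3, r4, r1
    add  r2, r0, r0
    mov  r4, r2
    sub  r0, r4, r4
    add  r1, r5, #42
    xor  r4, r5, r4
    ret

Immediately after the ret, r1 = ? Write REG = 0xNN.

REG = 0x20

prologue: push r2 -> mem[0x8a]=0x10, sp=0x8a
prologue: push r4 -> mem[0x89]=0xd6, sp=0x89
body[0] xor  r3, r4, r1 -> r3=0xa9
body[1] add  r2, r0, r0 -> r2=0xe8
body[2] mov  r4, r2 -> r4=0xe8
body[3] sub  r0, r4, r4 -> r0=0x00
body[4] add  r1, r5, #42 -> r1=0x20
body[5] xor  r4, r5, r4 -> r4=0x1e
epilogue: pop r4=0xd6, sp=0x8a
epilogue: pop r2=0x10, sp=0x8b
r1 is caller-saved -> body value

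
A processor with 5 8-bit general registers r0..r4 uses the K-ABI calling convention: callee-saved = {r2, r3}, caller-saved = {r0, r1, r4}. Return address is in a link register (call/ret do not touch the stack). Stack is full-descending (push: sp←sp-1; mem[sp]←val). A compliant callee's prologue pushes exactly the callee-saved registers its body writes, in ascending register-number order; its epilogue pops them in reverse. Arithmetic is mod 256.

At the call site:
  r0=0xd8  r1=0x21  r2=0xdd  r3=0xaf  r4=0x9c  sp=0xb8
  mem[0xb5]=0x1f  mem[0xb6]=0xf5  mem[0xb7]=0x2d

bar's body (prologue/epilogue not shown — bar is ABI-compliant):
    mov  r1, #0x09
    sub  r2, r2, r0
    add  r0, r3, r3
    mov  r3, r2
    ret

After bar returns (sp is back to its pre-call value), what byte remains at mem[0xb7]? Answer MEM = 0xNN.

prologue: push r2 -> mem[0xb7]=0xdd, sp=0xb7
prologue: push r3 -> mem[0xb6]=0xaf, sp=0xb6
body[0] mov  r1, #0x09 -> r1=0x09
body[1] sub  r2, r2, r0 -> r2=0x05
body[2] add  r0, r3, r3 -> r0=0x5e
body[3] mov  r3, r2 -> r3=0x05
epilogue: pop r3=0xaf, sp=0xb7
epilogue: pop r2=0xdd, sp=0xb8
prologue pushed ['r2', 'r3'] at ['0xb7', '0xb6']

MEM = 0xdd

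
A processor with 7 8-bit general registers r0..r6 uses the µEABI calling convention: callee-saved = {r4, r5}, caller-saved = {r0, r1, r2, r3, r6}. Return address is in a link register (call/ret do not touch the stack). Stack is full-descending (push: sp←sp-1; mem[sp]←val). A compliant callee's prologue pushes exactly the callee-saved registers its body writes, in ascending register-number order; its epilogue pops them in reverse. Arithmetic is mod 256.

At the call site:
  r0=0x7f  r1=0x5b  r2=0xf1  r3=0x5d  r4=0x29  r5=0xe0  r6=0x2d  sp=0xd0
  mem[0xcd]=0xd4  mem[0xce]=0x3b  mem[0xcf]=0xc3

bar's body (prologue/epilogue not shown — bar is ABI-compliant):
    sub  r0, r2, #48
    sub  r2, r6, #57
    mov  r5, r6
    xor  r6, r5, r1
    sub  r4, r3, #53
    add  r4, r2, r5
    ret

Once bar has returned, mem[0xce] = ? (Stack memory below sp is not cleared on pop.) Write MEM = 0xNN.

MEM = 0xe0

prologue: push r4 -> mem[0xcf]=0x29, sp=0xcf
prologue: push r5 -> mem[0xce]=0xe0, sp=0xce
body[0] sub  r0, r2, #48 -> r0=0xc1
body[1] sub  r2, r6, #57 -> r2=0xf4
body[2] mov  r5, r6 -> r5=0x2d
body[3] xor  r6, r5, r1 -> r6=0x76
body[4] sub  r4, r3, #53 -> r4=0x28
body[5] add  r4, r2, r5 -> r4=0x21
epilogue: pop r5=0xe0, sp=0xcf
epilogue: pop r4=0x29, sp=0xd0
prologue pushed ['r4', 'r5'] at ['0xcf', '0xce']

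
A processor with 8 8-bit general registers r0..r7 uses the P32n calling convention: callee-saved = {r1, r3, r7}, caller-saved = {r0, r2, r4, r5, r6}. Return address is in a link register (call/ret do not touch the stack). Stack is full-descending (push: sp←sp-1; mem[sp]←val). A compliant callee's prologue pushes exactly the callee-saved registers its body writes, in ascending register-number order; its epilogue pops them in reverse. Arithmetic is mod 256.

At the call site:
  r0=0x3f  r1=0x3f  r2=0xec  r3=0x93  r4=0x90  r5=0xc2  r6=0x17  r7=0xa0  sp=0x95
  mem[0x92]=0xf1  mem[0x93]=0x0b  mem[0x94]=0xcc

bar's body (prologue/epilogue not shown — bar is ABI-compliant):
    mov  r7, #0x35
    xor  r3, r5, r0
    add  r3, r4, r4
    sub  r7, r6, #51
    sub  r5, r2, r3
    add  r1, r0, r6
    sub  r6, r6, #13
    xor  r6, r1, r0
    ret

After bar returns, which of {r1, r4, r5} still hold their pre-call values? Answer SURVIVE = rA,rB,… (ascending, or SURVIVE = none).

prologue: push r1 -> mem[0x94]=0x3f, sp=0x94
prologue: push r3 -> mem[0x93]=0x93, sp=0x93
prologue: push r7 -> mem[0x92]=0xa0, sp=0x92
body[0] mov  r7, #0x35 -> r7=0x35
body[1] xor  r3, r5, r0 -> r3=0xfd
body[2] add  r3, r4, r4 -> r3=0x20
body[3] sub  r7, r6, #51 -> r7=0xe4
body[4] sub  r5, r2, r3 -> r5=0xcc
body[5] add  r1, r0, r6 -> r1=0x56
body[6] sub  r6, r6, #13 -> r6=0x0a
body[7] xor  r6, r1, r0 -> r6=0x69
epilogue: pop r7=0xa0, sp=0x93
epilogue: pop r3=0x93, sp=0x94
epilogue: pop r1=0x3f, sp=0x95
r1: callee-saved, written=True
r4: caller-saved, written=False
r5: caller-saved, written=True

SURVIVE = r1,r4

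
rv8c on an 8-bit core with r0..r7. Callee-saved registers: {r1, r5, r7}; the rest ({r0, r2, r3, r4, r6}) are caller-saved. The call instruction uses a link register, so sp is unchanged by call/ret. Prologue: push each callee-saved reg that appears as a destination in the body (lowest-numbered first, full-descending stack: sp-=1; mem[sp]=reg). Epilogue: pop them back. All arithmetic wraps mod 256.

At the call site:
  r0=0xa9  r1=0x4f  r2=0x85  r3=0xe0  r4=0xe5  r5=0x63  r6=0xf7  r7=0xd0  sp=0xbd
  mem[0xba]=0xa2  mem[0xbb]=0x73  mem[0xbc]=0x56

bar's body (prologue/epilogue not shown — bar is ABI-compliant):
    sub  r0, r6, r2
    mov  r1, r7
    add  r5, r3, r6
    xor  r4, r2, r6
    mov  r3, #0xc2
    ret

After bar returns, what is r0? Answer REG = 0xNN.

prologue: push r1 → mem[0xbc]=0x4f, sp=0xbc
prologue: push r5 → mem[0xbb]=0x63, sp=0xbb
body[0] sub  r0, r6, r2 → r0=0x72
body[1] mov  r1, r7 → r1=0xd0
body[2] add  r5, r3, r6 → r5=0xd7
body[3] xor  r4, r2, r6 → r4=0x72
body[4] mov  r3, #0xc2 → r3=0xc2
epilogue: pop r5=0x63, sp=0xbc
epilogue: pop r1=0x4f, sp=0xbd
r0 is caller-saved → body value

REG = 0x72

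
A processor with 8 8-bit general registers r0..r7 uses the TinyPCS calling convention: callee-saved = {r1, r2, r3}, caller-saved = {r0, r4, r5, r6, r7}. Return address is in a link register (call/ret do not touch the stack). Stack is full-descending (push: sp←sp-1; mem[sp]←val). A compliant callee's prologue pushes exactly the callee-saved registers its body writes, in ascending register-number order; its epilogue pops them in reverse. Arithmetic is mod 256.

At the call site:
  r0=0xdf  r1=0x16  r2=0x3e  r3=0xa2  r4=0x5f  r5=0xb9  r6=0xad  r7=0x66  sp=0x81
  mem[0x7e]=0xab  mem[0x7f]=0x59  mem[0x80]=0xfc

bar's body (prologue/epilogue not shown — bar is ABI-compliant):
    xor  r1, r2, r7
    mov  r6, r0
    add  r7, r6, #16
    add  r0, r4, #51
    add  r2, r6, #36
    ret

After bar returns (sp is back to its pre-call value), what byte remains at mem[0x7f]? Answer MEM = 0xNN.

MEM = 0x3e

prologue: push r1 -> mem[0x80]=0x16, sp=0x80
prologue: push r2 -> mem[0x7f]=0x3e, sp=0x7f
body[0] xor  r1, r2, r7 -> r1=0x58
body[1] mov  r6, r0 -> r6=0xdf
body[2] add  r7, r6, #16 -> r7=0xef
body[3] add  r0, r4, #51 -> r0=0x92
body[4] add  r2, r6, #36 -> r2=0x03
epilogue: pop r2=0x3e, sp=0x80
epilogue: pop r1=0x16, sp=0x81
prologue pushed ['r1', 'r2'] at ['0x80', '0x7f']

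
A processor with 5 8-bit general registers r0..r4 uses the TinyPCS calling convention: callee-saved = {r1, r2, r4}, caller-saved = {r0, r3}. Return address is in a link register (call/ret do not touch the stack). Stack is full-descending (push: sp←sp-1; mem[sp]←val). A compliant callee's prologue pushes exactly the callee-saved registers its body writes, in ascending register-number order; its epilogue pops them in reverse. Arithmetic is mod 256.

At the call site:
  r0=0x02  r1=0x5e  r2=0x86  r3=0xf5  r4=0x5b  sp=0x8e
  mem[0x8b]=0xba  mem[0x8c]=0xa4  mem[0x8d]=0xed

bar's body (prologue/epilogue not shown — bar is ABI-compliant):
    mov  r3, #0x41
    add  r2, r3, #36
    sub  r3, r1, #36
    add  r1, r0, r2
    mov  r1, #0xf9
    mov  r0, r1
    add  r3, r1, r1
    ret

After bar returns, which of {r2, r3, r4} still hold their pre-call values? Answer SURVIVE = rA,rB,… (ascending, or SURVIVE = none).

prologue: push r1 -> mem[0x8d]=0x5e, sp=0x8d
prologue: push r2 -> mem[0x8c]=0x86, sp=0x8c
body[0] mov  r3, #0x41 -> r3=0x41
body[1] add  r2, r3, #36 -> r2=0x65
body[2] sub  r3, r1, #36 -> r3=0x3a
body[3] add  r1, r0, r2 -> r1=0x67
body[4] mov  r1, #0xf9 -> r1=0xf9
body[5] mov  r0, r1 -> r0=0xf9
body[6] add  r3, r1, r1 -> r3=0xf2
epilogue: pop r2=0x86, sp=0x8d
epilogue: pop r1=0x5e, sp=0x8e
r2: callee-saved, written=True
r3: caller-saved, written=True
r4: callee-saved, written=False

SURVIVE = r2,r4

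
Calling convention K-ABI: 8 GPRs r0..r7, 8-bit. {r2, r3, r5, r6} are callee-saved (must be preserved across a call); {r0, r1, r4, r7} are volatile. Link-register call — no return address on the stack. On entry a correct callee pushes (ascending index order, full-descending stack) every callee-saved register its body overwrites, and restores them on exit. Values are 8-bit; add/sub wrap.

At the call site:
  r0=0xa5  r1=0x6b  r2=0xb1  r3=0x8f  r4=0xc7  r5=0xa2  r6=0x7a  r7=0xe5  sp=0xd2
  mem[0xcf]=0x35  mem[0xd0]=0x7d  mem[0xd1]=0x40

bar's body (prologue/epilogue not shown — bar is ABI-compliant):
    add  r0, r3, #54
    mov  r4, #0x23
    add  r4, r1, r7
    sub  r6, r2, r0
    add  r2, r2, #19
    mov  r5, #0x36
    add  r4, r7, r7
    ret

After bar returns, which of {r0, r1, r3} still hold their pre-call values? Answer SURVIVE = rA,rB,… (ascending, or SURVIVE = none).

prologue: push r2 → mem[0xd1]=0xb1, sp=0xd1
prologue: push r5 → mem[0xd0]=0xa2, sp=0xd0
prologue: push r6 → mem[0xcf]=0x7a, sp=0xcf
body[0] add  r0, r3, #54 → r0=0xc5
body[1] mov  r4, #0x23 → r4=0x23
body[2] add  r4, r1, r7 → r4=0x50
body[3] sub  r6, r2, r0 → r6=0xec
body[4] add  r2, r2, #19 → r2=0xc4
body[5] mov  r5, #0x36 → r5=0x36
body[6] add  r4, r7, r7 → r4=0xca
epilogue: pop r6=0x7a, sp=0xd0
epilogue: pop r5=0xa2, sp=0xd1
epilogue: pop r2=0xb1, sp=0xd2
r0: caller-saved, written=True
r1: caller-saved, written=False
r3: callee-saved, written=False

SURVIVE = r1,r3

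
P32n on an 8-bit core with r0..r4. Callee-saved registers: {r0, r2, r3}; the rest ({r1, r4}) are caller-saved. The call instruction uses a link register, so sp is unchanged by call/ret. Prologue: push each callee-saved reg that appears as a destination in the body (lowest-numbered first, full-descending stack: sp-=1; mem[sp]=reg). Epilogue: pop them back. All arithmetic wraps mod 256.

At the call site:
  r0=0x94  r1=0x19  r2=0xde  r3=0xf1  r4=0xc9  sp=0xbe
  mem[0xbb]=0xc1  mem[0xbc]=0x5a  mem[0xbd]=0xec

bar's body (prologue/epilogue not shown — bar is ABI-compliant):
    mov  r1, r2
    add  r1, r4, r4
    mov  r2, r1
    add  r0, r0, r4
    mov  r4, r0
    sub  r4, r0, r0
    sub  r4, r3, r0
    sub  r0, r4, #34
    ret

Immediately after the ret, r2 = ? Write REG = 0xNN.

REG = 0xde

prologue: push r0 → mem[0xbd]=0x94, sp=0xbd
prologue: push r2 → mem[0xbc]=0xde, sp=0xbc
body[0] mov  r1, r2 → r1=0xde
body[1] add  r1, r4, r4 → r1=0x92
body[2] mov  r2, r1 → r2=0x92
body[3] add  r0, r0, r4 → r0=0x5d
body[4] mov  r4, r0 → r4=0x5d
body[5] sub  r4, r0, r0 → r4=0x00
body[6] sub  r4, r3, r0 → r4=0x94
body[7] sub  r0, r4, #34 → r0=0x72
epilogue: pop r2=0xde, sp=0xbd
epilogue: pop r0=0x94, sp=0xbe
r2 is callee-saved → restored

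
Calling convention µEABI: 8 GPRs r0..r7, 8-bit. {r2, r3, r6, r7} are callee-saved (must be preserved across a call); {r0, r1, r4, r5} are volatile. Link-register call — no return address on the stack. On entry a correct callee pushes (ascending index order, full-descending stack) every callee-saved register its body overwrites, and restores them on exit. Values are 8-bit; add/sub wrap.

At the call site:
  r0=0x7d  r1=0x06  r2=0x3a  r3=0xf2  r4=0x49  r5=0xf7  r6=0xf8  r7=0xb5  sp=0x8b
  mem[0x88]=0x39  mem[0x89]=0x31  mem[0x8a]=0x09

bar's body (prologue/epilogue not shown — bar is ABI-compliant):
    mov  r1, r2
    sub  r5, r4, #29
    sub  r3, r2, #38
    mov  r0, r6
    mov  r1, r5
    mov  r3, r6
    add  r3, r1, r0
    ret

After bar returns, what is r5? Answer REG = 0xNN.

prologue: push r3 → mem[0x8a]=0xf2, sp=0x8a
body[0] mov  r1, r2 → r1=0x3a
body[1] sub  r5, r4, #29 → r5=0x2c
body[2] sub  r3, r2, #38 → r3=0x14
body[3] mov  r0, r6 → r0=0xf8
body[4] mov  r1, r5 → r1=0x2c
body[5] mov  r3, r6 → r3=0xf8
body[6] add  r3, r1, r0 → r3=0x24
epilogue: pop r3=0xf2, sp=0x8b
r5 is caller-saved → body value

REG = 0x2c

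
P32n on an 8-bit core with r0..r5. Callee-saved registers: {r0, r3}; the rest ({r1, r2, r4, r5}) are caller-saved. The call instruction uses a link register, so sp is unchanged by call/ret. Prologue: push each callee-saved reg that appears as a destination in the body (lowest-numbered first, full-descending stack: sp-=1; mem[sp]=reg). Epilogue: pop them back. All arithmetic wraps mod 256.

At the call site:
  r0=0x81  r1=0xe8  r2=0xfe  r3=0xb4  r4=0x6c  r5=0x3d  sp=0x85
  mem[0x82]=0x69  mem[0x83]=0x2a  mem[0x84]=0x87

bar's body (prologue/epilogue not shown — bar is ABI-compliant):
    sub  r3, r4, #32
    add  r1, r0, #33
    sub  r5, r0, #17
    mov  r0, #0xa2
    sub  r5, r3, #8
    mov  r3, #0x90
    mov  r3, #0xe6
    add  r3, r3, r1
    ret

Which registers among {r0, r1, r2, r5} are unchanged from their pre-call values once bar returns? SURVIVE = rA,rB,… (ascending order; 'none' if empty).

SURVIVE = r0,r2

prologue: push r0 -> mem[0x84]=0x81, sp=0x84
prologue: push r3 -> mem[0x83]=0xb4, sp=0x83
body[0] sub  r3, r4, #32 -> r3=0x4c
body[1] add  r1, r0, #33 -> r1=0xa2
body[2] sub  r5, r0, #17 -> r5=0x70
body[3] mov  r0, #0xa2 -> r0=0xa2
body[4] sub  r5, r3, #8 -> r5=0x44
body[5] mov  r3, #0x90 -> r3=0x90
body[6] mov  r3, #0xe6 -> r3=0xe6
body[7] add  r3, r3, r1 -> r3=0x88
epilogue: pop r3=0xb4, sp=0x84
epilogue: pop r0=0x81, sp=0x85
r0: callee-saved, written=True
r1: caller-saved, written=True
r2: caller-saved, written=False
r5: caller-saved, written=True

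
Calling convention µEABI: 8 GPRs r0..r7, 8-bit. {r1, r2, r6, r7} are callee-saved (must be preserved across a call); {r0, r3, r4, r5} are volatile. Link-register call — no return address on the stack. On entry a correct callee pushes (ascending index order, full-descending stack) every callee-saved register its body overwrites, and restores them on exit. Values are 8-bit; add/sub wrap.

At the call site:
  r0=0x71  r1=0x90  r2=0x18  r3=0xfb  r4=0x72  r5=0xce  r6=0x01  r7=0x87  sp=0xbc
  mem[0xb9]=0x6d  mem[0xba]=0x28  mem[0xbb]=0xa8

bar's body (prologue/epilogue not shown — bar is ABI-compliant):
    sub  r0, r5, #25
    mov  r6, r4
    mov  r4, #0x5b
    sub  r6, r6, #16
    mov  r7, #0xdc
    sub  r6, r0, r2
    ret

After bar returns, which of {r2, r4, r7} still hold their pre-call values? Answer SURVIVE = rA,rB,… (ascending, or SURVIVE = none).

SURVIVE = r2,r7

prologue: push r6 → mem[0xbb]=0x01, sp=0xbb
prologue: push r7 → mem[0xba]=0x87, sp=0xba
body[0] sub  r0, r5, #25 → r0=0xb5
body[1] mov  r6, r4 → r6=0x72
body[2] mov  r4, #0x5b → r4=0x5b
body[3] sub  r6, r6, #16 → r6=0x62
body[4] mov  r7, #0xdc → r7=0xdc
body[5] sub  r6, r0, r2 → r6=0x9d
epilogue: pop r7=0x87, sp=0xbb
epilogue: pop r6=0x01, sp=0xbc
r2: callee-saved, written=False
r4: caller-saved, written=True
r7: callee-saved, written=True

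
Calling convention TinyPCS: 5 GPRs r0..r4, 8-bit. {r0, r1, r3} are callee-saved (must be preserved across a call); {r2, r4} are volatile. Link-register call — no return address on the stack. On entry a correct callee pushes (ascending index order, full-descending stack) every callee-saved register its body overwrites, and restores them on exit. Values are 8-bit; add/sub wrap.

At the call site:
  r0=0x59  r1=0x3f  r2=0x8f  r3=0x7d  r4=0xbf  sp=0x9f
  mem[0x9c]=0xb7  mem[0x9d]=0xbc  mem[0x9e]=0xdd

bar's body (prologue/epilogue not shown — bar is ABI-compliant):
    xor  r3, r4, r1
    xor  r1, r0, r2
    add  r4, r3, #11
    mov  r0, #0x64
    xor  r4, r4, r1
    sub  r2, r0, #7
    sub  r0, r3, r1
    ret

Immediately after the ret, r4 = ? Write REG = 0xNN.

REG = 0x5d

prologue: push r0 -> mem[0x9e]=0x59, sp=0x9e
prologue: push r1 -> mem[0x9d]=0x3f, sp=0x9d
prologue: push r3 -> mem[0x9c]=0x7d, sp=0x9c
body[0] xor  r3, r4, r1 -> r3=0x80
body[1] xor  r1, r0, r2 -> r1=0xd6
body[2] add  r4, r3, #11 -> r4=0x8b
body[3] mov  r0, #0x64 -> r0=0x64
body[4] xor  r4, r4, r1 -> r4=0x5d
body[5] sub  r2, r0, #7 -> r2=0x5d
body[6] sub  r0, r3, r1 -> r0=0xaa
epilogue: pop r3=0x7d, sp=0x9d
epilogue: pop r1=0x3f, sp=0x9e
epilogue: pop r0=0x59, sp=0x9f
r4 is caller-saved -> body value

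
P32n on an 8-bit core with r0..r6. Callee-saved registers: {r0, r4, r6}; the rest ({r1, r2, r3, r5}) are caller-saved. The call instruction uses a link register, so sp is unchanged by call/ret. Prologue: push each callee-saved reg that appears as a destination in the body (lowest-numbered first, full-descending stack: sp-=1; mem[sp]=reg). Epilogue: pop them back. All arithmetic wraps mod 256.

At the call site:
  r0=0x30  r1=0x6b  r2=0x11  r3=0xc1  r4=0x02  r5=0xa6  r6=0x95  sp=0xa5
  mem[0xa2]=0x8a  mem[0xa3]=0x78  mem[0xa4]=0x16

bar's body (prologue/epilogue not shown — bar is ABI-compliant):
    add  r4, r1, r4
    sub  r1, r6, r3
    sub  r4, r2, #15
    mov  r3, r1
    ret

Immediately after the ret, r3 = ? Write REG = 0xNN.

REG = 0xd4

prologue: push r4 -> mem[0xa4]=0x02, sp=0xa4
body[0] add  r4, r1, r4 -> r4=0x6d
body[1] sub  r1, r6, r3 -> r1=0xd4
body[2] sub  r4, r2, #15 -> r4=0x02
body[3] mov  r3, r1 -> r3=0xd4
epilogue: pop r4=0x02, sp=0xa5
r3 is caller-saved -> body value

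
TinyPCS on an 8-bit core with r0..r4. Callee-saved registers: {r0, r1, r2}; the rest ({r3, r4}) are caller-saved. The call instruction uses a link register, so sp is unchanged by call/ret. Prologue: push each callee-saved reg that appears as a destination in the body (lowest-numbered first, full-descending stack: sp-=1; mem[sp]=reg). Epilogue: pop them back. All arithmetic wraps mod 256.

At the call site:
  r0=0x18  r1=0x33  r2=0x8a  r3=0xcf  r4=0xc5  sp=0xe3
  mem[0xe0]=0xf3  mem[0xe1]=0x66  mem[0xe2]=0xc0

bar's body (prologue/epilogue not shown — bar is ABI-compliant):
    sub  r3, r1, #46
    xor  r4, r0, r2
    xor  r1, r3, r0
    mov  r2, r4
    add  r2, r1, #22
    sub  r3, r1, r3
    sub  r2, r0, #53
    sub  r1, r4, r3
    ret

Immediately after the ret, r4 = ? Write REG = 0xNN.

REG = 0x92

prologue: push r1 → mem[0xe2]=0x33, sp=0xe2
prologue: push r2 → mem[0xe1]=0x8a, sp=0xe1
body[0] sub  r3, r1, #46 → r3=0x05
body[1] xor  r4, r0, r2 → r4=0x92
body[2] xor  r1, r3, r0 → r1=0x1d
body[3] mov  r2, r4 → r2=0x92
body[4] add  r2, r1, #22 → r2=0x33
body[5] sub  r3, r1, r3 → r3=0x18
body[6] sub  r2, r0, #53 → r2=0xe3
body[7] sub  r1, r4, r3 → r1=0x7a
epilogue: pop r2=0x8a, sp=0xe2
epilogue: pop r1=0x33, sp=0xe3
r4 is caller-saved → body value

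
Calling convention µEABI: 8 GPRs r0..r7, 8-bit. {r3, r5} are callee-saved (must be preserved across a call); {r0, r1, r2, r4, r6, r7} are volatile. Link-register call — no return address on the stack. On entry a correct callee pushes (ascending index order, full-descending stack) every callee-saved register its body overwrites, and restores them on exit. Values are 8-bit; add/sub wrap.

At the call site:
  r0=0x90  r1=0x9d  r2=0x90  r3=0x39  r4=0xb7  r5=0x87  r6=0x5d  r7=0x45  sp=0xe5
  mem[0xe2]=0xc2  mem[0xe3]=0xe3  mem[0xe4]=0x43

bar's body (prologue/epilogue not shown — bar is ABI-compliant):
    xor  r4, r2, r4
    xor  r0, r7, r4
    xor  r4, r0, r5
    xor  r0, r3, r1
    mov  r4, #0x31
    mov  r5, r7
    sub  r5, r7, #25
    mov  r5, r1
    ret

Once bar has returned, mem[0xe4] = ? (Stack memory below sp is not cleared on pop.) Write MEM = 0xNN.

MEM = 0x87

prologue: push r5 → mem[0xe4]=0x87, sp=0xe4
body[0] xor  r4, r2, r4 → r4=0x27
body[1] xor  r0, r7, r4 → r0=0x62
body[2] xor  r4, r0, r5 → r4=0xe5
body[3] xor  r0, r3, r1 → r0=0xa4
body[4] mov  r4, #0x31 → r4=0x31
body[5] mov  r5, r7 → r5=0x45
body[6] sub  r5, r7, #25 → r5=0x2c
body[7] mov  r5, r1 → r5=0x9d
epilogue: pop r5=0x87, sp=0xe5
prologue pushed ['r5'] at ['0xe4']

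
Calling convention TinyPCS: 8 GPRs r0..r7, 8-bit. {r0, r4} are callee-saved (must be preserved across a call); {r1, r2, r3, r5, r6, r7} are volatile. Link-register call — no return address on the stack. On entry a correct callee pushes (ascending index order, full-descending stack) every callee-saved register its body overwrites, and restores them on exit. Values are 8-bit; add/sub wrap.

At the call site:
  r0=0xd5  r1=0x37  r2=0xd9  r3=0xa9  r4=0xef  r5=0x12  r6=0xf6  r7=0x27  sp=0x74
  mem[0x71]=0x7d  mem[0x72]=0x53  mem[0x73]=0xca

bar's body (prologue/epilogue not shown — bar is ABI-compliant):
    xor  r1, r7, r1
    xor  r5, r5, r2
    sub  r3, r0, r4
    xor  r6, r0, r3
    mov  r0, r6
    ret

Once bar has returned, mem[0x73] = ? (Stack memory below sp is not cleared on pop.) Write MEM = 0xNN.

prologue: push r0 -> mem[0x73]=0xd5, sp=0x73
body[0] xor  r1, r7, r1 -> r1=0x10
body[1] xor  r5, r5, r2 -> r5=0xcb
body[2] sub  r3, r0, r4 -> r3=0xe6
body[3] xor  r6, r0, r3 -> r6=0x33
body[4] mov  r0, r6 -> r0=0x33
epilogue: pop r0=0xd5, sp=0x74
prologue pushed ['r0'] at ['0x73']

MEM = 0xd5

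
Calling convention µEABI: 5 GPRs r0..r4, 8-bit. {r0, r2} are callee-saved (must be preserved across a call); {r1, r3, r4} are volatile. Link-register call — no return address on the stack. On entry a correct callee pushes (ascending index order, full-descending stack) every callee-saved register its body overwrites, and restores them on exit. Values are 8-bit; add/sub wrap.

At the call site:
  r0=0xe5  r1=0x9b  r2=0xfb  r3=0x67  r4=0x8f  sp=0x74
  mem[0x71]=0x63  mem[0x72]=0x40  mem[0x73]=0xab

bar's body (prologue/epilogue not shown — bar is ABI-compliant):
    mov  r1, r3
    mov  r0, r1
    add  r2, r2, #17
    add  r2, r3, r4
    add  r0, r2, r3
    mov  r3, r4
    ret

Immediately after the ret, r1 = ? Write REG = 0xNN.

prologue: push r0 → mem[0x73]=0xe5, sp=0x73
prologue: push r2 → mem[0x72]=0xfb, sp=0x72
body[0] mov  r1, r3 → r1=0x67
body[1] mov  r0, r1 → r0=0x67
body[2] add  r2, r2, #17 → r2=0x0c
body[3] add  r2, r3, r4 → r2=0xf6
body[4] add  r0, r2, r3 → r0=0x5d
body[5] mov  r3, r4 → r3=0x8f
epilogue: pop r2=0xfb, sp=0x73
epilogue: pop r0=0xe5, sp=0x74
r1 is caller-saved → body value

REG = 0x67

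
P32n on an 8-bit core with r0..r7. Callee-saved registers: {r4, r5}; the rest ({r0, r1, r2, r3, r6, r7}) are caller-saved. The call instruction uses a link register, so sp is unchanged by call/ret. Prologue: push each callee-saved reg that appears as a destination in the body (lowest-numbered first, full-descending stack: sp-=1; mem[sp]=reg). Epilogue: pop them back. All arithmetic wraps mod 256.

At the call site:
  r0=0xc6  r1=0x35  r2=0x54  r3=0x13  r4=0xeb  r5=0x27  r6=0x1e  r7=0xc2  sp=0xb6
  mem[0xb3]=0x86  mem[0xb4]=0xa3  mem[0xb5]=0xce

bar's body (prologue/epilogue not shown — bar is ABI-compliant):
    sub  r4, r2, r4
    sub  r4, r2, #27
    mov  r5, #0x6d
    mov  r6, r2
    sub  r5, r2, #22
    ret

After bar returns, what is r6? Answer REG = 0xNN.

REG = 0x54

prologue: push r4 → mem[0xb5]=0xeb, sp=0xb5
prologue: push r5 → mem[0xb4]=0x27, sp=0xb4
body[0] sub  r4, r2, r4 → r4=0x69
body[1] sub  r4, r2, #27 → r4=0x39
body[2] mov  r5, #0x6d → r5=0x6d
body[3] mov  r6, r2 → r6=0x54
body[4] sub  r5, r2, #22 → r5=0x3e
epilogue: pop r5=0x27, sp=0xb5
epilogue: pop r4=0xeb, sp=0xb6
r6 is caller-saved → body value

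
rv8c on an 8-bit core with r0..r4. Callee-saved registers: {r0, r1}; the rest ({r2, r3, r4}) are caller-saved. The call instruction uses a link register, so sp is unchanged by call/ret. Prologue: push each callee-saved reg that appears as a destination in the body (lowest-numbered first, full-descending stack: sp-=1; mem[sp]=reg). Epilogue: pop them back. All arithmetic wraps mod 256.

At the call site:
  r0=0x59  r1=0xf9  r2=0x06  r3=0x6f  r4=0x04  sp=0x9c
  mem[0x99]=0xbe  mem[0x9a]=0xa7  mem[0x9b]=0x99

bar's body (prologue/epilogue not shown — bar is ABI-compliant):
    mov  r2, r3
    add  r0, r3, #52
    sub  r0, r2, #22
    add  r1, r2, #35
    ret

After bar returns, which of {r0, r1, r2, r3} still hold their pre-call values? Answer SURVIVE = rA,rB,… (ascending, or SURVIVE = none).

prologue: push r0 -> mem[0x9b]=0x59, sp=0x9b
prologue: push r1 -> mem[0x9a]=0xf9, sp=0x9a
body[0] mov  r2, r3 -> r2=0x6f
body[1] add  r0, r3, #52 -> r0=0xa3
body[2] sub  r0, r2, #22 -> r0=0x59
body[3] add  r1, r2, #35 -> r1=0x92
epilogue: pop r1=0xf9, sp=0x9b
epilogue: pop r0=0x59, sp=0x9c
r0: callee-saved, written=True
r1: callee-saved, written=True
r2: caller-saved, written=True
r3: caller-saved, written=False

SURVIVE = r0,r1,r3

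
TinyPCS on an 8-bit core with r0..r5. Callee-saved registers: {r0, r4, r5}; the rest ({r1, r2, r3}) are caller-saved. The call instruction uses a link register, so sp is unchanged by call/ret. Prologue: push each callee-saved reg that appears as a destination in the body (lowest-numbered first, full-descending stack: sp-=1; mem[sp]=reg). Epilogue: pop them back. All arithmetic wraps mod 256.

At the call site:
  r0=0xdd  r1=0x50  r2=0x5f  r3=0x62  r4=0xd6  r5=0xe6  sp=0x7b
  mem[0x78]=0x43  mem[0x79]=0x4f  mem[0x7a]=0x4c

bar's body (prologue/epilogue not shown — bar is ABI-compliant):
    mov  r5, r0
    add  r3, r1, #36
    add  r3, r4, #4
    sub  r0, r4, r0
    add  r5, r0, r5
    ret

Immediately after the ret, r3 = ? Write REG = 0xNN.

prologue: push r0 → mem[0x7a]=0xdd, sp=0x7a
prologue: push r5 → mem[0x79]=0xe6, sp=0x79
body[0] mov  r5, r0 → r5=0xdd
body[1] add  r3, r1, #36 → r3=0x74
body[2] add  r3, r4, #4 → r3=0xda
body[3] sub  r0, r4, r0 → r0=0xf9
body[4] add  r5, r0, r5 → r5=0xd6
epilogue: pop r5=0xe6, sp=0x7a
epilogue: pop r0=0xdd, sp=0x7b
r3 is caller-saved → body value

REG = 0xda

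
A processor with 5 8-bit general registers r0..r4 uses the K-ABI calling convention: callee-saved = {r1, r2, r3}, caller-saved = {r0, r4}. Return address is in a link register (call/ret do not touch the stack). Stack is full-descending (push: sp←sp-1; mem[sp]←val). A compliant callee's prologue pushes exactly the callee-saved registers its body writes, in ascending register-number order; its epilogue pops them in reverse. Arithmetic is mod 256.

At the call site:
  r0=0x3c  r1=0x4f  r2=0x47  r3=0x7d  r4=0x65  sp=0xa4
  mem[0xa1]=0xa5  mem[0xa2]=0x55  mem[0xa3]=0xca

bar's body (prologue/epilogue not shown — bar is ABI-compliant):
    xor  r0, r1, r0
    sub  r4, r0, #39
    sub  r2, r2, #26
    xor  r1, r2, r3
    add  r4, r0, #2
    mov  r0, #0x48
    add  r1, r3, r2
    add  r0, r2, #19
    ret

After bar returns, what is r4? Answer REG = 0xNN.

prologue: push r1 → mem[0xa3]=0x4f, sp=0xa3
prologue: push r2 → mem[0xa2]=0x47, sp=0xa2
body[0] xor  r0, r1, r0 → r0=0x73
body[1] sub  r4, r0, #39 → r4=0x4c
body[2] sub  r2, r2, #26 → r2=0x2d
body[3] xor  r1, r2, r3 → r1=0x50
body[4] add  r4, r0, #2 → r4=0x75
body[5] mov  r0, #0x48 → r0=0x48
body[6] add  r1, r3, r2 → r1=0xaa
body[7] add  r0, r2, #19 → r0=0x40
epilogue: pop r2=0x47, sp=0xa3
epilogue: pop r1=0x4f, sp=0xa4
r4 is caller-saved → body value

REG = 0x75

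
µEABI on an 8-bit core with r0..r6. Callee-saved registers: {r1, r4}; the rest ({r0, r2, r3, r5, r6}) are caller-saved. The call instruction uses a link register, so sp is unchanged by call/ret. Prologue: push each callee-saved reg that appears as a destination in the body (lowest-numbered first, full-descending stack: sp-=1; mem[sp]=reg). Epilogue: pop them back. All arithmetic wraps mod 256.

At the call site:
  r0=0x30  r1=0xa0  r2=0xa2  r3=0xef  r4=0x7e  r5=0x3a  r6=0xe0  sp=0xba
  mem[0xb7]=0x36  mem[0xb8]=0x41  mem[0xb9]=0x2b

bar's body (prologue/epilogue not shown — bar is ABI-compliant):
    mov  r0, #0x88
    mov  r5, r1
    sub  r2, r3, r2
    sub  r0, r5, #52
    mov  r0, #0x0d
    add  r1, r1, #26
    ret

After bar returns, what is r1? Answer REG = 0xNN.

REG = 0xa0

prologue: push r1 -> mem[0xb9]=0xa0, sp=0xb9
body[0] mov  r0, #0x88 -> r0=0x88
body[1] mov  r5, r1 -> r5=0xa0
body[2] sub  r2, r3, r2 -> r2=0x4d
body[3] sub  r0, r5, #52 -> r0=0x6c
body[4] mov  r0, #0x0d -> r0=0x0d
body[5] add  r1, r1, #26 -> r1=0xba
epilogue: pop r1=0xa0, sp=0xba
r1 is callee-saved -> restored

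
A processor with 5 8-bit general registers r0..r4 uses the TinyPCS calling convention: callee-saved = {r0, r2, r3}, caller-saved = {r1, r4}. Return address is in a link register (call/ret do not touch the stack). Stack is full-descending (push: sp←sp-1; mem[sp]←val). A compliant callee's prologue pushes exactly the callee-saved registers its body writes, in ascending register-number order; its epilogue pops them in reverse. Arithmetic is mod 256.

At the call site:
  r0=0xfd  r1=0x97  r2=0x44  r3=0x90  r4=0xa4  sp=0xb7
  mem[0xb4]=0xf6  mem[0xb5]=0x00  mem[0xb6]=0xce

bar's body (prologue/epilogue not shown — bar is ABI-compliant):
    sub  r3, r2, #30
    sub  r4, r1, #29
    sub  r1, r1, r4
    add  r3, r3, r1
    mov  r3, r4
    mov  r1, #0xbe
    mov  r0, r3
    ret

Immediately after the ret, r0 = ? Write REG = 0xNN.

prologue: push r0 -> mem[0xb6]=0xfd, sp=0xb6
prologue: push r3 -> mem[0xb5]=0x90, sp=0xb5
body[0] sub  r3, r2, #30 -> r3=0x26
body[1] sub  r4, r1, #29 -> r4=0x7a
body[2] sub  r1, r1, r4 -> r1=0x1d
body[3] add  r3, r3, r1 -> r3=0x43
body[4] mov  r3, r4 -> r3=0x7a
body[5] mov  r1, #0xbe -> r1=0xbe
body[6] mov  r0, r3 -> r0=0x7a
epilogue: pop r3=0x90, sp=0xb6
epilogue: pop r0=0xfd, sp=0xb7
r0 is callee-saved -> restored

REG = 0xfd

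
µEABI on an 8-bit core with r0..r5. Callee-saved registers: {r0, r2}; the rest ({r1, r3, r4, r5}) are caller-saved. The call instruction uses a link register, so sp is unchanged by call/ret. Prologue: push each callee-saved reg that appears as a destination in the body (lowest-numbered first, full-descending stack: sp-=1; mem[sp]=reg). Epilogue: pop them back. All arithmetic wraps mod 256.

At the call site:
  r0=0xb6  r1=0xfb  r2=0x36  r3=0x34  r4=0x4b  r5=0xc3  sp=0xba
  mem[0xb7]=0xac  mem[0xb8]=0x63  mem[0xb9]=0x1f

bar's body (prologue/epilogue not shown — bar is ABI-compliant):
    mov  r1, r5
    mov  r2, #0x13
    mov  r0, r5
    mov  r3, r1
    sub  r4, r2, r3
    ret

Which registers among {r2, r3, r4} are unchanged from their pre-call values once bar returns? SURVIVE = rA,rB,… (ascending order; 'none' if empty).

prologue: push r0 → mem[0xb9]=0xb6, sp=0xb9
prologue: push r2 → mem[0xb8]=0x36, sp=0xb8
body[0] mov  r1, r5 → r1=0xc3
body[1] mov  r2, #0x13 → r2=0x13
body[2] mov  r0, r5 → r0=0xc3
body[3] mov  r3, r1 → r3=0xc3
body[4] sub  r4, r2, r3 → r4=0x50
epilogue: pop r2=0x36, sp=0xb9
epilogue: pop r0=0xb6, sp=0xba
r2: callee-saved, written=True
r3: caller-saved, written=True
r4: caller-saved, written=True

SURVIVE = r2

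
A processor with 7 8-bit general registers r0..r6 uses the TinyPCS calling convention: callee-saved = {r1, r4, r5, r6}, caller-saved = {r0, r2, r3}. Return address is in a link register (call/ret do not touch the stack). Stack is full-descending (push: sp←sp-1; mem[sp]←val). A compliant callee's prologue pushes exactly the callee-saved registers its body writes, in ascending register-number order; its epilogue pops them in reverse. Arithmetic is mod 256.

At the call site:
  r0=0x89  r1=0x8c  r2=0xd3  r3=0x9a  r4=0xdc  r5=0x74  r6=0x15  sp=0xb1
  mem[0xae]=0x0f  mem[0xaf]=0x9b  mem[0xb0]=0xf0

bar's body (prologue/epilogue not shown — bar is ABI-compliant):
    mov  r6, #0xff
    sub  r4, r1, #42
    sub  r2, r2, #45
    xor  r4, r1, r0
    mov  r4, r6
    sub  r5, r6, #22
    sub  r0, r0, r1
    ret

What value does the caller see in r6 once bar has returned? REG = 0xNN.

REG = 0x15

prologue: push r4 → mem[0xb0]=0xdc, sp=0xb0
prologue: push r5 → mem[0xaf]=0x74, sp=0xaf
prologue: push r6 → mem[0xae]=0x15, sp=0xae
body[0] mov  r6, #0xff → r6=0xff
body[1] sub  r4, r1, #42 → r4=0x62
body[2] sub  r2, r2, #45 → r2=0xa6
body[3] xor  r4, r1, r0 → r4=0x05
body[4] mov  r4, r6 → r4=0xff
body[5] sub  r5, r6, #22 → r5=0xe9
body[6] sub  r0, r0, r1 → r0=0xfd
epilogue: pop r6=0x15, sp=0xaf
epilogue: pop r5=0x74, sp=0xb0
epilogue: pop r4=0xdc, sp=0xb1
r6 is callee-saved → restored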